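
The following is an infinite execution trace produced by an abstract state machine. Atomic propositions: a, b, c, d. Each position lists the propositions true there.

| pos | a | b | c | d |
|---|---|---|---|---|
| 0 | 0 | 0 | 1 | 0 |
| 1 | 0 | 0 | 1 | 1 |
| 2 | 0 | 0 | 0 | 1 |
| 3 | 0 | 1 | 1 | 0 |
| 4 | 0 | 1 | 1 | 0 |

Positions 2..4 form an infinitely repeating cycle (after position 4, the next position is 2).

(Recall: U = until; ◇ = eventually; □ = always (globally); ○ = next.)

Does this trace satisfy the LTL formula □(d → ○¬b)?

No

d → ○¬b must hold at every position from 0 onward. It fails at position 2, so □(d → ○¬b) is false.
Positions where d holds: 1, 2.
Check ○¬b at each: 1→ok, 2→fails.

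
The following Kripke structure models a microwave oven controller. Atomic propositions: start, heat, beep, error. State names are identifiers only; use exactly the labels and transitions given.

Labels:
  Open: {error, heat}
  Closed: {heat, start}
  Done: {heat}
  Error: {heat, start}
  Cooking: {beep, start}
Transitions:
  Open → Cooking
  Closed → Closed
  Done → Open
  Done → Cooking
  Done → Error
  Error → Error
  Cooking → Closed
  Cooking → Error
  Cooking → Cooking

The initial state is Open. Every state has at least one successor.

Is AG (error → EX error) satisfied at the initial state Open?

States satisfying error → EX error: {Closed, Done, Error, Cooking}.
States satisfying AG (error → EX error): {Closed, Error, Cooking}.
Open is reachable from Open and violates error → EX error, so AG fails at Open.
Open ∉ Sat(AG (error → EX error)).

Violated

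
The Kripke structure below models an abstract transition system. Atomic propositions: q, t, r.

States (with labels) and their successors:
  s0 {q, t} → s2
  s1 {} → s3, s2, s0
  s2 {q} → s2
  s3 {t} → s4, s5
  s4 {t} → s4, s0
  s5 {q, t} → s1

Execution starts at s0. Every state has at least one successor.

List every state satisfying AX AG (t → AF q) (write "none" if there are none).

{s0, s2}

States satisfying AG (t → AF q): {s0, s2}.
States satisfying AX AG (t → AF q): {s0, s2}.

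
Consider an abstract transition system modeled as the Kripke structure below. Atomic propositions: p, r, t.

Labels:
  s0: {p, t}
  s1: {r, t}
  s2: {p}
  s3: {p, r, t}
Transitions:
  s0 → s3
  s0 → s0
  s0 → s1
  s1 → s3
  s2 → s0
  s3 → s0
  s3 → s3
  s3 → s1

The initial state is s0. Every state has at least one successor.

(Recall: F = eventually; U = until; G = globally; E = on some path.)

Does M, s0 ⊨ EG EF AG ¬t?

States satisfying EF AG ¬t: ∅.
States satisfying EG EF AG ¬t: ∅.
No suitable path/successor from s0 witnesses the formula.
s0 ∉ Sat(EG EF AG ¬t).

No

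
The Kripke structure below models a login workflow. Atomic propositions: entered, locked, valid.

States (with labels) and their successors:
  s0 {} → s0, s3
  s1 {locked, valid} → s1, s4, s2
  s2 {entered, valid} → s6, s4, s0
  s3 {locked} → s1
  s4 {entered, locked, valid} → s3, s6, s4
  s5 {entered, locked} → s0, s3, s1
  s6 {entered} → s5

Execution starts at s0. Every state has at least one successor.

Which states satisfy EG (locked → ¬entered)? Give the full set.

{s0, s1, s2, s3}

States satisfying locked → ¬entered: {s0, s1, s2, s3, s6}.
States satisfying EG (locked → ¬entered): {s0, s1, s2, s3}.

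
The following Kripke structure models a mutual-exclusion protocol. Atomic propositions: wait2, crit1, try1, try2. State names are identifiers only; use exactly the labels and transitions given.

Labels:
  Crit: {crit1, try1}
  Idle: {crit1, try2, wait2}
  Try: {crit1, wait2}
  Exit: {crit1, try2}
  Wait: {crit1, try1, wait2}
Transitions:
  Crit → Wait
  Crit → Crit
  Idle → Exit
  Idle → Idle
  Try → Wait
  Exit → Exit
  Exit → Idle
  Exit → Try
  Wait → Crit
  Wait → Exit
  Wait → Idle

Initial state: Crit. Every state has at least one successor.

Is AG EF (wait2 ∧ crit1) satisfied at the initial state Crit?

States satisfying EF (wait2 ∧ crit1): {Crit, Idle, Try, Exit, Wait}.
States satisfying AG EF (wait2 ∧ crit1): {Crit, Idle, Try, Exit, Wait}.
Every state reachable from Crit satisfies EF (wait2 ∧ crit1).
Crit ∈ Sat(AG EF (wait2 ∧ crit1)).

Satisfied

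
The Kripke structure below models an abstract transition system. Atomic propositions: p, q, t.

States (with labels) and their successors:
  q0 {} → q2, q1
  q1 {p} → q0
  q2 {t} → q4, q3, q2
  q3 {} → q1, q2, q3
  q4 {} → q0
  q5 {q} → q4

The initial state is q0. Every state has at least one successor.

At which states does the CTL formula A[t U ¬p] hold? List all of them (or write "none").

{q0, q2, q3, q4, q5}

States satisfying t: {q2}.
States satisfying ¬p: {q0, q2, q3, q4, q5}.
States satisfying A[t U ¬p]: {q0, q2, q3, q4, q5}.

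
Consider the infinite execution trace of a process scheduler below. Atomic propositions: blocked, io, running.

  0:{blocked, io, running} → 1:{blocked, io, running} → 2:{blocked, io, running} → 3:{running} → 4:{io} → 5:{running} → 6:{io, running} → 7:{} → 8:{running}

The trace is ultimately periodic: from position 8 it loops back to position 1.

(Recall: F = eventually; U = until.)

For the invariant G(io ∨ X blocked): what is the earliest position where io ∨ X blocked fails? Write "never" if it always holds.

Check io ∨ X blocked at each position in order: 0 ✓, 1 ✓, 2 ✓.
At position 3 the labels are {running} and the next position 4 has {io}, so io ∨ X blocked is false there. This is the first violation.

3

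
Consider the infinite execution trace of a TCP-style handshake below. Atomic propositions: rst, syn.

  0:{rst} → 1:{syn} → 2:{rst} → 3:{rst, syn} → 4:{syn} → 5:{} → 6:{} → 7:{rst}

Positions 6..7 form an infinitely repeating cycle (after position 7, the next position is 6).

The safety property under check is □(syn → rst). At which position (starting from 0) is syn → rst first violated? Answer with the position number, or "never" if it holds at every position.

Check syn → rst at each position in order: 0 ✓.
At position 1 the labels are {syn}, so syn → rst is false there. This is the first violation.

1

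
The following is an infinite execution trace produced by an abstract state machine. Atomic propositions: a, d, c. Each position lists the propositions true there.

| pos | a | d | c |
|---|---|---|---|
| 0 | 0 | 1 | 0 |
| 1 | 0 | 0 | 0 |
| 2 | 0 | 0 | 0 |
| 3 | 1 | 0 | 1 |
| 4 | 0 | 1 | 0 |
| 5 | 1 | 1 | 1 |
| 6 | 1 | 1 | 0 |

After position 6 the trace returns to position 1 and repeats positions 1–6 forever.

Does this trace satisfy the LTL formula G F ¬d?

Satisfied

F ¬d holds at every position 0..6, and those are all positions ever visited, so G F ¬d holds.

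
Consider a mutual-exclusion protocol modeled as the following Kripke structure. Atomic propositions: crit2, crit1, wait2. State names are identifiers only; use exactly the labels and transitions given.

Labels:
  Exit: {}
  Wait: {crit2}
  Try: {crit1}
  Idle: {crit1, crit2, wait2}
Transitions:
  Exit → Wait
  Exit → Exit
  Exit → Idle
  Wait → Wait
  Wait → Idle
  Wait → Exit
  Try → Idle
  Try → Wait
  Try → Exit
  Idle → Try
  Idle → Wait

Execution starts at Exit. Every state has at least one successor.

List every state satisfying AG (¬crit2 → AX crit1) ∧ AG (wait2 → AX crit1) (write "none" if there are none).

none

States satisfying ¬crit2 → AX crit1: {Wait, Idle}.
States satisfying AG (¬crit2 → AX crit1): ∅.
States satisfying wait2 → AX crit1: {Exit, Wait, Try}.
States satisfying AG (wait2 → AX crit1): ∅.
States satisfying AG (¬crit2 → AX crit1) ∧ AG (wait2 → AX crit1): ∅.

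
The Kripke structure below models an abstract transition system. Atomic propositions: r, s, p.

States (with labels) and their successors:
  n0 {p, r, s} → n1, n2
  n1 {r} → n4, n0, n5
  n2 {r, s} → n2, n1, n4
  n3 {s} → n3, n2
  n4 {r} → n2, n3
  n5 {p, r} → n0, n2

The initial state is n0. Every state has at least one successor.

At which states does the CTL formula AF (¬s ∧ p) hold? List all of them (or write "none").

{n5}

States satisfying ¬s ∧ p: {n5}.
States satisfying AF (¬s ∧ p): {n5}.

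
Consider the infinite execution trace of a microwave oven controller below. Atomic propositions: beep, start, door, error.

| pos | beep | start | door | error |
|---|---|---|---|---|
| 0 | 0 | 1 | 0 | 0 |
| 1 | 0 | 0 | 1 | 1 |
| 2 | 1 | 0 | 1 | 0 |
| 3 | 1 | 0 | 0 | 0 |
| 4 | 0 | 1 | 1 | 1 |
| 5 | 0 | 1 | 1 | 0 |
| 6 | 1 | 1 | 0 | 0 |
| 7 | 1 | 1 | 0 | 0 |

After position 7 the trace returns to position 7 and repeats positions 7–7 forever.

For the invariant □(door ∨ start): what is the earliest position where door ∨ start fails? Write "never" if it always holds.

Check door ∨ start at each position in order: 0 ✓, 1 ✓, 2 ✓.
At position 3 the labels are {beep}, so door ∨ start is false there. This is the first violation.

3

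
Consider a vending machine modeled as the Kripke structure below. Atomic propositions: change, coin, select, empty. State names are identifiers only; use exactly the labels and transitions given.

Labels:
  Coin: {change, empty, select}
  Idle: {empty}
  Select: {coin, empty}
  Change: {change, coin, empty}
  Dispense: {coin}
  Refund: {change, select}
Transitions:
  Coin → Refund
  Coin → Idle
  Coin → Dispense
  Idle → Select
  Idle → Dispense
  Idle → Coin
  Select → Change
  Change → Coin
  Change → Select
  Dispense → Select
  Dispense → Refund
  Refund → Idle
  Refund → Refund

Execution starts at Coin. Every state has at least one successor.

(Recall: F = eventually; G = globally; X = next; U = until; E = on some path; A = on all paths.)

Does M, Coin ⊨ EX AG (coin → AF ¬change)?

No

States satisfying AG (coin → AF ¬change): ∅.
States satisfying EX AG (coin → AF ¬change): ∅.
No suitable path/successor from Coin witnesses the formula.
Coin ∉ Sat(EX AG (coin → AF ¬change)).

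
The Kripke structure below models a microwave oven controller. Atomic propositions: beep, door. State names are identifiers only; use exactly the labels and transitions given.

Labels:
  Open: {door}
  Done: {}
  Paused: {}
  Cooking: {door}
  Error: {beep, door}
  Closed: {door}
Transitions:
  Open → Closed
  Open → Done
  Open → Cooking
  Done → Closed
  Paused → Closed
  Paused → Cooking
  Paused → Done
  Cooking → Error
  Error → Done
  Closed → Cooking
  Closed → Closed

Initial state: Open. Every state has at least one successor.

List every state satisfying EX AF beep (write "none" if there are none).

{Open, Paused, Cooking, Closed}

States satisfying AF beep: {Cooking, Error}.
States satisfying EX AF beep: {Open, Paused, Cooking, Closed}.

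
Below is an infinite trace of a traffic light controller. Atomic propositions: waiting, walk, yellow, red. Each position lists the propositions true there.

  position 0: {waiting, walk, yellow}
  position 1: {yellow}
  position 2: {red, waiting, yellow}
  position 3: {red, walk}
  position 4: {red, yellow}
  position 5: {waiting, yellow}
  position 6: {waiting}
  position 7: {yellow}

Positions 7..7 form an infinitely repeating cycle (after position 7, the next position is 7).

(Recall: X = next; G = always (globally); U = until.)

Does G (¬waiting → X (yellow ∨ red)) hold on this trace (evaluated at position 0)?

¬waiting → X (yellow ∨ red) holds at every position 0..7, and those are all positions ever visited, so G (¬waiting → X (yellow ∨ red)) holds.
Positions where ¬waiting holds: 1, 3, 4, 7.
Check X (yellow ∨ red) at each: 1→ok, 3→ok, 4→ok, 7→ok.

Satisfied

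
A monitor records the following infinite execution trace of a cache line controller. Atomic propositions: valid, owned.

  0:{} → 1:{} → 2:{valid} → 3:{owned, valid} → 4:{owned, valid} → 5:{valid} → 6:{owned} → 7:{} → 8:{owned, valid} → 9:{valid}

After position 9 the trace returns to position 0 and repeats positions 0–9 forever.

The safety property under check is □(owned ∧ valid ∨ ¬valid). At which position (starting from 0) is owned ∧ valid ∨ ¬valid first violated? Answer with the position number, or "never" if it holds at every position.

2

Check owned ∧ valid ∨ ¬valid at each position in order: 0 ✓, 1 ✓.
At position 2 the labels are {valid}, so owned ∧ valid ∨ ¬valid is false there. This is the first violation.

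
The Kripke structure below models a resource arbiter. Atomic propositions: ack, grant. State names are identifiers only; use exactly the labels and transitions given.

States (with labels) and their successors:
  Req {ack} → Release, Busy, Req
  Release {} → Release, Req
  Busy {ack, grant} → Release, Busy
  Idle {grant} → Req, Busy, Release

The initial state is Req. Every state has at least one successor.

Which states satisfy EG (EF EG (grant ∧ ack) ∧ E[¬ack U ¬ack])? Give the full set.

States satisfying EF EG (grant ∧ ack) ∧ E[¬ack U ¬ack]: {Release, Idle}.
States satisfying EG (EF EG (grant ∧ ack) ∧ E[¬ack U ¬ack]): {Release, Idle}.

{Release, Idle}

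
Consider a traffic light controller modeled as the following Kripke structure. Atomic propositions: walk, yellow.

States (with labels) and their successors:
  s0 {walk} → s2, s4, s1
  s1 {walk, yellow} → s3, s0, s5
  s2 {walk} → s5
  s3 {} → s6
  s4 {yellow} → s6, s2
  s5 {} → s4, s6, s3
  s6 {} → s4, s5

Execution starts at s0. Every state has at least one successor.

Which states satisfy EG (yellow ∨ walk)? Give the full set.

States satisfying yellow ∨ walk: {s0, s1, s2, s4}.
States satisfying EG (yellow ∨ walk): {s0, s1}.

{s0, s1}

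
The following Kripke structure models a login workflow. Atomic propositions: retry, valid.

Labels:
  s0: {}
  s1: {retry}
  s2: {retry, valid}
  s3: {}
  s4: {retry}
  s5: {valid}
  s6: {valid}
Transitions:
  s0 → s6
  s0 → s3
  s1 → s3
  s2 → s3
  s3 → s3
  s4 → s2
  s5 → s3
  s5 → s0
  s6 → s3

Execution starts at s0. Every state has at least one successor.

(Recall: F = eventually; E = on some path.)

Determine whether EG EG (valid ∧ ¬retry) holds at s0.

States satisfying EG (valid ∧ ¬retry): ∅.
States satisfying EG EG (valid ∧ ¬retry): ∅.
No suitable path/successor from s0 witnesses the formula.
s0 ∉ Sat(EG EG (valid ∧ ¬retry)).

Violated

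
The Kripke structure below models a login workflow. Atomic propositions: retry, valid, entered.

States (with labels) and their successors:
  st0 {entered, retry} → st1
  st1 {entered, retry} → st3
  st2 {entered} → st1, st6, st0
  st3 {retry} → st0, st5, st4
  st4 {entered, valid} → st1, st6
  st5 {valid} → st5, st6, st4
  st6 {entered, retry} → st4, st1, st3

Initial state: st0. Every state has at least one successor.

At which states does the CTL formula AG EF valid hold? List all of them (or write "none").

States satisfying EF valid: {st0, st1, st2, st3, st4, st5, st6}.
States satisfying AG EF valid: {st0, st1, st2, st3, st4, st5, st6}.

{st0, st1, st2, st3, st4, st5, st6}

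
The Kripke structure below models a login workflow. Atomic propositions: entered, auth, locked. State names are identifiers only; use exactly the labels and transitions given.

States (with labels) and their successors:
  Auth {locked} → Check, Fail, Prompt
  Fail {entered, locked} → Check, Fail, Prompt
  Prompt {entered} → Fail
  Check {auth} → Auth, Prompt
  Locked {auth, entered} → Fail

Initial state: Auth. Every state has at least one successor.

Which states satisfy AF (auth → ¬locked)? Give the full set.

{Auth, Fail, Prompt, Check, Locked}

States satisfying auth → ¬locked: {Auth, Fail, Prompt, Check, Locked}.
States satisfying AF (auth → ¬locked): {Auth, Fail, Prompt, Check, Locked}.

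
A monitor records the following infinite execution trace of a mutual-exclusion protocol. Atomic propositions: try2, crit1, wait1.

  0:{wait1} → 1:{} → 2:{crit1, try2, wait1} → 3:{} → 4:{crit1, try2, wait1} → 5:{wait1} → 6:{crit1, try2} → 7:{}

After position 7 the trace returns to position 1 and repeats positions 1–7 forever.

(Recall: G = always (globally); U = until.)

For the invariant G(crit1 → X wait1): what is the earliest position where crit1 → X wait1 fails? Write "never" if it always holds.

2

Check crit1 → X wait1 at each position in order: 0 ✓, 1 ✓.
At position 2 the labels are {crit1, try2, wait1} and the next position 3 has {}, so crit1 → X wait1 is false there. This is the first violation.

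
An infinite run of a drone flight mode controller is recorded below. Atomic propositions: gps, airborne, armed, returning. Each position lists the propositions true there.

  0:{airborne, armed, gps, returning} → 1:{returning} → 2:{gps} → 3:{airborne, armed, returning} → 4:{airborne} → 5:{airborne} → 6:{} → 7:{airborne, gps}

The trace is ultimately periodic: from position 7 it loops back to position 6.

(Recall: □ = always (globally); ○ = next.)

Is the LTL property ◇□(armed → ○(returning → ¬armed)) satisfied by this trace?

Satisfied

□(armed → ○(returning → ¬armed)) holds at position 0, which is reachable from 0, so ◇□(armed → ○(returning → ¬armed)) holds.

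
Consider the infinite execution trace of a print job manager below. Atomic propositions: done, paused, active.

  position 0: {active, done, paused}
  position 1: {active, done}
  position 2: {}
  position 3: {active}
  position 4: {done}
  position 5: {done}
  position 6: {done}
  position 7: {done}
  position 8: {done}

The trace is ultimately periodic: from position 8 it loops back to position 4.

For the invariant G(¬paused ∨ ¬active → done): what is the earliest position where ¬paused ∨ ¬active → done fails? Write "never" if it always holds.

2

Check ¬paused ∨ ¬active → done at each position in order: 0 ✓, 1 ✓.
At position 2 the labels are {}, so ¬paused ∨ ¬active → done is false there. This is the first violation.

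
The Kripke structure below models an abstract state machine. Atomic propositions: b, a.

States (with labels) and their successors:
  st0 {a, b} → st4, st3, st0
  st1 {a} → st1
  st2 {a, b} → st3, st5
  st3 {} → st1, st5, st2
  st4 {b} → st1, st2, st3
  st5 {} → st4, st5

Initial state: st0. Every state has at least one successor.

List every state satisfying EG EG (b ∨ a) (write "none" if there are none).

States satisfying EG (b ∨ a): {st0, st1, st4}.
States satisfying EG EG (b ∨ a): {st0, st1, st4}.

{st0, st1, st4}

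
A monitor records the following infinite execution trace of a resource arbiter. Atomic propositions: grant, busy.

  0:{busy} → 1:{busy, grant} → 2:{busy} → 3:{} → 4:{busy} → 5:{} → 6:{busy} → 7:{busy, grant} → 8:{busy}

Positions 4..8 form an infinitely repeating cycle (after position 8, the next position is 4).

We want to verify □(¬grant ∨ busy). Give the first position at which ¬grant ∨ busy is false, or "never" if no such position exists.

¬grant ∨ busy holds at every position 0..8, and those are all the positions the trace ever visits, so the invariant □(¬grant ∨ busy) is never violated.

never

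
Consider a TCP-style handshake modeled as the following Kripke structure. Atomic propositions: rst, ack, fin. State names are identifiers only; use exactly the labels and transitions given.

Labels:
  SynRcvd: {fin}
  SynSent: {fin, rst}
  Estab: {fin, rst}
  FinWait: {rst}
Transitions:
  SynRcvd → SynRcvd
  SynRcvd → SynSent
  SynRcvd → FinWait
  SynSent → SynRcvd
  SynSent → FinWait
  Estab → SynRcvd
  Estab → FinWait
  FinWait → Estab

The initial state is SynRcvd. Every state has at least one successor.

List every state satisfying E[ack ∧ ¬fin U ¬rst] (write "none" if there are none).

{SynRcvd}

States satisfying ack ∧ ¬fin: ∅.
States satisfying ¬rst: {SynRcvd}.
States satisfying E[ack ∧ ¬fin U ¬rst]: {SynRcvd}.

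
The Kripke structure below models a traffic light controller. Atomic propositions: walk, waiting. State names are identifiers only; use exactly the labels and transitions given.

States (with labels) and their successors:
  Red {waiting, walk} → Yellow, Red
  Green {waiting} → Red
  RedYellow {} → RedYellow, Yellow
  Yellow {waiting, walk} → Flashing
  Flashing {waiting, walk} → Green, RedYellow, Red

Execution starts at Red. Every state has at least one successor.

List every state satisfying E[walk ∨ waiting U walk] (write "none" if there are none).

States satisfying walk ∨ waiting: {Red, Green, Yellow, Flashing}.
States satisfying walk: {Red, Yellow, Flashing}.
States satisfying E[walk ∨ waiting U walk]: {Red, Green, Yellow, Flashing}.

{Red, Green, Yellow, Flashing}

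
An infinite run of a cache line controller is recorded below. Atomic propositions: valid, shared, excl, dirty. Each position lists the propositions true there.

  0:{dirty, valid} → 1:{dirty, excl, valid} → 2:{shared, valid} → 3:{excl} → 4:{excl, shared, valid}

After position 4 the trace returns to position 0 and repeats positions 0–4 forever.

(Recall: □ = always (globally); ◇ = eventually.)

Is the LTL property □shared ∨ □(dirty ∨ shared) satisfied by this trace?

shared must hold at every position from 0 onward. It fails at position 0, so □shared is false.
dirty ∨ shared must hold at every position from 0 onward. It fails at position 3, so □(dirty ∨ shared) is false.
At position 0: □shared is false; □(dirty ∨ shared) is false; so □shared ∨ □(dirty ∨ shared) is false.

No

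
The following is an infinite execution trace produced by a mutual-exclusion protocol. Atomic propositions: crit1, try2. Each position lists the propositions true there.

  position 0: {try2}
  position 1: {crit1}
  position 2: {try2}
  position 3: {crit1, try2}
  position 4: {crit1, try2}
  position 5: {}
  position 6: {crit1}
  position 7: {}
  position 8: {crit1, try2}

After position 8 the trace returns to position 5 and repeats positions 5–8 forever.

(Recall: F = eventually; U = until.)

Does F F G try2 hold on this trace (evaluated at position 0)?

F G try2 is false at every position 0..8, so it never becomes true and F F G try2 fails.

Does not hold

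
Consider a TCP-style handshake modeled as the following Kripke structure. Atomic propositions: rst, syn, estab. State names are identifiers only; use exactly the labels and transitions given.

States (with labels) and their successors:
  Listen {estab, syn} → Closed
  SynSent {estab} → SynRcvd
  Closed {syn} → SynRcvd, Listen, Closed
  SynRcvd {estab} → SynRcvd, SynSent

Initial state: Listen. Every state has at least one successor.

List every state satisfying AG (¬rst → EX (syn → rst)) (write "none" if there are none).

{SynSent, SynRcvd}

States satisfying ¬rst → EX (syn → rst): {SynSent, Closed, SynRcvd}.
States satisfying AG (¬rst → EX (syn → rst)): {SynSent, SynRcvd}.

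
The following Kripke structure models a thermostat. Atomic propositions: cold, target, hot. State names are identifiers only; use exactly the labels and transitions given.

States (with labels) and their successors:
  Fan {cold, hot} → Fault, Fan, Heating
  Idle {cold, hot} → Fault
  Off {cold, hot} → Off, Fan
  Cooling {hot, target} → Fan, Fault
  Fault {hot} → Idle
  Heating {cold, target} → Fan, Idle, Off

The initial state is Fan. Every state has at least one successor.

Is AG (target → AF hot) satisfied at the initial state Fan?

States satisfying target → AF hot: {Fan, Idle, Off, Cooling, Fault, Heating}.
States satisfying AG (target → AF hot): {Fan, Idle, Off, Cooling, Fault, Heating}.
Every state reachable from Fan satisfies target → AF hot.
Fan ∈ Sat(AG (target → AF hot)).

Yes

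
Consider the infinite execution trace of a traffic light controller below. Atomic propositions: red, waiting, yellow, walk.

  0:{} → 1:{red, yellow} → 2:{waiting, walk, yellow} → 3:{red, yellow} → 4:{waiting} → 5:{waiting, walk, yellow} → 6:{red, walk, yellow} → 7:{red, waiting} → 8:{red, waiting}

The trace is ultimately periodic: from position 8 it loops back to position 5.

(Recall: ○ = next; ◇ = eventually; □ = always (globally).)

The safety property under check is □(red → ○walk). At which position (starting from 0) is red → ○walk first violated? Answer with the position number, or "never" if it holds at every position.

3

Check red → ○walk at each position in order: 0 ✓, 1 ✓, 2 ✓.
At position 3 the labels are {red, yellow} and the next position 4 has {waiting}, so red → ○walk is false there. This is the first violation.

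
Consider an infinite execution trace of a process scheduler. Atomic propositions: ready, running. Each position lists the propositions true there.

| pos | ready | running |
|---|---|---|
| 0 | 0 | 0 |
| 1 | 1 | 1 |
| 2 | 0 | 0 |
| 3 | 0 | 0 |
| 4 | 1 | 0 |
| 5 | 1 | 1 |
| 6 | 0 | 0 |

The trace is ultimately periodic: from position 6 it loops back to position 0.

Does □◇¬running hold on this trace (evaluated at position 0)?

◇¬running holds at every position 0..6, and those are all positions ever visited, so □◇¬running holds.

Holds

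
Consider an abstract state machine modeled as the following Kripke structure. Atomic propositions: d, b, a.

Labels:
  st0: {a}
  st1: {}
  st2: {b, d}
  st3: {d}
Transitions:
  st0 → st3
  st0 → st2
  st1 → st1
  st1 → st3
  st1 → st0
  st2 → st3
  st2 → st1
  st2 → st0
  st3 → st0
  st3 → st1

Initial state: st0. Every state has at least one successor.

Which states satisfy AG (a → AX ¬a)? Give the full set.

States satisfying a → AX ¬a: {st0, st1, st2, st3}.
States satisfying AG (a → AX ¬a): {st0, st1, st2, st3}.

{st0, st1, st2, st3}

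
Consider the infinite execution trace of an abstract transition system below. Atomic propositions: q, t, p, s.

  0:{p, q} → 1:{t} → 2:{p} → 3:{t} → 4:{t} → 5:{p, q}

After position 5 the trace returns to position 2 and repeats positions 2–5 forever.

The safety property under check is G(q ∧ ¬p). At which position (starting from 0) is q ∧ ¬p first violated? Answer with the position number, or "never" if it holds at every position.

At position 0 the labels are {p, q}, so q ∧ ¬p is false there. This is the first violation.

0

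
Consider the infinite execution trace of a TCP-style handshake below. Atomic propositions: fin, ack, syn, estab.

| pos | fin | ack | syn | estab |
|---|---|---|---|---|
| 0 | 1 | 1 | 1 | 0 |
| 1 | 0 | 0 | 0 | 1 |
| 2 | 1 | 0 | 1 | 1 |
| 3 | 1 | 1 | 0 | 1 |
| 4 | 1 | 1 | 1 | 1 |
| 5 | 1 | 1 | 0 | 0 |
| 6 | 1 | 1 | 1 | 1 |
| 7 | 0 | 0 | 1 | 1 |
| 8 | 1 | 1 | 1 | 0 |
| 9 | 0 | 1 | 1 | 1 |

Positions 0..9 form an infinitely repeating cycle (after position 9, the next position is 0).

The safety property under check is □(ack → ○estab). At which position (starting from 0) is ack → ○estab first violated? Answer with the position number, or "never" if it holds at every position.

4

Check ack → ○estab at each position in order: 0 ✓, 1 ✓, 2 ✓, 3 ✓.
At position 4 the labels are {ack, estab, fin, syn} and the next position 5 has {ack, fin}, so ack → ○estab is false there. This is the first violation.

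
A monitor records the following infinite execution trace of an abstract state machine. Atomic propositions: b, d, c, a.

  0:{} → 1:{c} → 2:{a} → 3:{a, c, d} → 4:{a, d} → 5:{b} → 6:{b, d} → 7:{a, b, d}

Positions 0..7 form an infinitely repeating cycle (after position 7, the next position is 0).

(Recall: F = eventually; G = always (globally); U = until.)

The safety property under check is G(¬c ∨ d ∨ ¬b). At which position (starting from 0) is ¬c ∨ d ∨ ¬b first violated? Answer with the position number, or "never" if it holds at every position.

never

¬c ∨ d ∨ ¬b holds at every position 0..7, and those are all the positions the trace ever visits, so the invariant G(¬c ∨ d ∨ ¬b) is never violated.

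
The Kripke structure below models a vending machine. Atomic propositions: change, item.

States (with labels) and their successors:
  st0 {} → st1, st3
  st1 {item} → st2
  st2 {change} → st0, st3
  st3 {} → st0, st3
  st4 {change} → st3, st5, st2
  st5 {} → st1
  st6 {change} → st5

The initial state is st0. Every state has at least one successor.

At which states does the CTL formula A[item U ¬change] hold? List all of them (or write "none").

States satisfying item: {st1}.
States satisfying ¬change: {st0, st1, st3, st5}.
States satisfying A[item U ¬change]: {st0, st1, st3, st5}.

{st0, st1, st3, st5}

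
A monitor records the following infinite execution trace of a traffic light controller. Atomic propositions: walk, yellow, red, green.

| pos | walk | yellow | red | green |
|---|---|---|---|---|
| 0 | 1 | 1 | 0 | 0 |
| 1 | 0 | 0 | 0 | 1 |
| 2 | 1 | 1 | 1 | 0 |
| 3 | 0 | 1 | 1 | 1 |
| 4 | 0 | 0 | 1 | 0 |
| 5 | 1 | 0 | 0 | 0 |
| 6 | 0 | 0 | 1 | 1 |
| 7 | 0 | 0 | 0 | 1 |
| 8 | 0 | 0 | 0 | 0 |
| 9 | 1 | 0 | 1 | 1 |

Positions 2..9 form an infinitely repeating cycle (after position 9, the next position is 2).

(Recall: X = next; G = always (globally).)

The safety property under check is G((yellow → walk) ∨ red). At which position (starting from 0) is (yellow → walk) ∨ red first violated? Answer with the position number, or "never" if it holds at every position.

(yellow → walk) ∨ red holds at every position 0..9, and those are all the positions the trace ever visits, so the invariant G((yellow → walk) ∨ red) is never violated.

never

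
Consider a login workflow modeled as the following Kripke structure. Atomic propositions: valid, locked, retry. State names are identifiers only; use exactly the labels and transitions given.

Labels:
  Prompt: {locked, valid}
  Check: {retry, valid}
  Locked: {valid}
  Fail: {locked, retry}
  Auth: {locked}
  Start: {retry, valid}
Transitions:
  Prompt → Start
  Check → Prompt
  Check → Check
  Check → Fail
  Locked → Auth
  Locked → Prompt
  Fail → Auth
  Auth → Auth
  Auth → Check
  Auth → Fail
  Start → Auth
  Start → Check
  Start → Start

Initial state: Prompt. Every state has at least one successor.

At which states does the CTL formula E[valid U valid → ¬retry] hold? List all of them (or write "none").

States satisfying valid: {Prompt, Check, Locked, Start}.
States satisfying valid → ¬retry: {Prompt, Locked, Fail, Auth}.
States satisfying E[valid U valid → ¬retry]: {Prompt, Check, Locked, Fail, Auth, Start}.

{Prompt, Check, Locked, Fail, Auth, Start}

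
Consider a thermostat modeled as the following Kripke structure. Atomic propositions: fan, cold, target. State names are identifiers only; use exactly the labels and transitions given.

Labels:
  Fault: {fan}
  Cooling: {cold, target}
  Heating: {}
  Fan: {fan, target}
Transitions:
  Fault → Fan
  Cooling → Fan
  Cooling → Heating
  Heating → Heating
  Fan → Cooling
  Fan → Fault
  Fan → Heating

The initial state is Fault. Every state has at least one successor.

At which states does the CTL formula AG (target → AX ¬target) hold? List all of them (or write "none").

States satisfying target → AX ¬target: {Fault, Heating}.
States satisfying AG (target → AX ¬target): {Heating}.

{Heating}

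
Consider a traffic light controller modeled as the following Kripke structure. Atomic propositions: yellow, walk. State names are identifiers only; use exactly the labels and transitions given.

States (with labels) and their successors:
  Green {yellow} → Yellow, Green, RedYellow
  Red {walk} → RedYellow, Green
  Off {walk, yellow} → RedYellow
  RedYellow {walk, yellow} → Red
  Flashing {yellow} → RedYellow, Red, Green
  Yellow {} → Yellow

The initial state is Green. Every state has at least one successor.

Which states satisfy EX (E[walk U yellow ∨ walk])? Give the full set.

States satisfying E[walk U yellow ∨ walk]: {Green, Red, Off, RedYellow, Flashing}.
States satisfying EX (E[walk U yellow ∨ walk]): {Green, Red, Off, RedYellow, Flashing}.

{Green, Red, Off, RedYellow, Flashing}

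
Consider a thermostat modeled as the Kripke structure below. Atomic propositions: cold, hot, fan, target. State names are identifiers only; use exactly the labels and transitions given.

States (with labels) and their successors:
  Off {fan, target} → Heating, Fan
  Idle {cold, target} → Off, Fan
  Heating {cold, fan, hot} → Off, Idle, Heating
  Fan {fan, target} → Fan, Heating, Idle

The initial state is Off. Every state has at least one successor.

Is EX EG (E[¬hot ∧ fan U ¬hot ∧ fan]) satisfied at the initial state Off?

States satisfying EG (E[¬hot ∧ fan U ¬hot ∧ fan]): {Off, Fan}.
States satisfying EX EG (E[¬hot ∧ fan U ¬hot ∧ fan]): {Off, Idle, Heating, Fan}.
Off ∈ Sat(EX EG (E[¬hot ∧ fan U ¬hot ∧ fan])).

Holds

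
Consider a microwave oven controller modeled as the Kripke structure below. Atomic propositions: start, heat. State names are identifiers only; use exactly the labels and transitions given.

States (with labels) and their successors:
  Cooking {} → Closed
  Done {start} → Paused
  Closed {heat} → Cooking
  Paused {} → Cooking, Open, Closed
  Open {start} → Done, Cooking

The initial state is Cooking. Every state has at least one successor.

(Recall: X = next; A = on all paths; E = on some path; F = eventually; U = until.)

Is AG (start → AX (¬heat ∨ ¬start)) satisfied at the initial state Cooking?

States satisfying start → AX (¬heat ∨ ¬start): {Cooking, Done, Closed, Paused, Open}.
States satisfying AG (start → AX (¬heat ∨ ¬start)): {Cooking, Done, Closed, Paused, Open}.
Every state reachable from Cooking satisfies start → AX (¬heat ∨ ¬start).
Cooking ∈ Sat(AG (start → AX (¬heat ∨ ¬start))).

Yes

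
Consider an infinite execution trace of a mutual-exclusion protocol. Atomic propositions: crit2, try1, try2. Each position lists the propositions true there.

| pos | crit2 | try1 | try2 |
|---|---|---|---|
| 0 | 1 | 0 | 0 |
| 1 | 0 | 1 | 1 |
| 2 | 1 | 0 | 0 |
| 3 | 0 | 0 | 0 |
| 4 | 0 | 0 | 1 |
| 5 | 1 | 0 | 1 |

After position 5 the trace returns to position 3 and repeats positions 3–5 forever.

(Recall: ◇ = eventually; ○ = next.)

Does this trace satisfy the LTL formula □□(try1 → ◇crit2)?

Yes

□(try1 → ◇crit2) holds at every position 0..5, and those are all positions ever visited, so □□(try1 → ◇crit2) holds.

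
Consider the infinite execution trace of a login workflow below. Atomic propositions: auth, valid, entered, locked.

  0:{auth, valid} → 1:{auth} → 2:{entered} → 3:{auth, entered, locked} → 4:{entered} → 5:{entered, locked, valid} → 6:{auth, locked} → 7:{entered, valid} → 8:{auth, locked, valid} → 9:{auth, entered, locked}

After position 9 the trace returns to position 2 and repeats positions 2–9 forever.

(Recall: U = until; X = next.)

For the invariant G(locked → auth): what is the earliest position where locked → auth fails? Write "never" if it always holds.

Check locked → auth at each position in order: 0 ✓, 1 ✓, 2 ✓, 3 ✓, 4 ✓.
At position 5 the labels are {entered, locked, valid}, so locked → auth is false there. This is the first violation.

5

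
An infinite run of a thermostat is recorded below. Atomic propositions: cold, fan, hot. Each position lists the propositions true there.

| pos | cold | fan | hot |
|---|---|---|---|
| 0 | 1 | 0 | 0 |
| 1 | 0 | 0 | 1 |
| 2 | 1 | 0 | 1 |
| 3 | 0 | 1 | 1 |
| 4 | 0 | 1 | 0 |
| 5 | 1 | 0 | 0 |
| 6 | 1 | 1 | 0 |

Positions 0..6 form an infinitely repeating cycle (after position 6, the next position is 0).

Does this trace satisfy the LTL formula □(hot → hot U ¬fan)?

hot → hot U ¬fan must hold at every position from 0 onward. It fails at position 3, so □(hot → hot U ¬fan) is false.
Positions where hot holds: 1, 2, 3.
Check hot U ¬fan at each: 1→ok, 2→ok, 3→fails.

No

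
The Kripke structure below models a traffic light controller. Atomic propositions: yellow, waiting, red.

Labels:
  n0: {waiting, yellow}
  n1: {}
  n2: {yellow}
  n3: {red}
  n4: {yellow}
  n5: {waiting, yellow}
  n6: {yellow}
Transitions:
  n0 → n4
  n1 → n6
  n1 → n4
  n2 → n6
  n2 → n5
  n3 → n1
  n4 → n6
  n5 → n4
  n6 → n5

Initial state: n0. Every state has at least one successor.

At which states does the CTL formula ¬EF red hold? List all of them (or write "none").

{n0, n1, n2, n4, n5, n6}

States satisfying red: {n3}.
States satisfying EF red: {n3}.
States satisfying ¬EF red: {n0, n1, n2, n4, n5, n6}.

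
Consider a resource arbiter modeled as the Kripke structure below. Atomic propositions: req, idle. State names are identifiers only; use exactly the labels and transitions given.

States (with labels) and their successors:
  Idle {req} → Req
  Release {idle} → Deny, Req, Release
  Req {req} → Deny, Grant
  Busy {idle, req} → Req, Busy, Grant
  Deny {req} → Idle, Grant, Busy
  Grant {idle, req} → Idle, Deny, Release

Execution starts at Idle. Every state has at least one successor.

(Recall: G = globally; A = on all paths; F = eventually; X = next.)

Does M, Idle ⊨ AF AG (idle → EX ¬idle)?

Satisfied

States satisfying AG (idle → EX ¬idle): {Idle, Release, Req, Busy, Deny, Grant}.
States satisfying AF AG (idle → EX ¬idle): {Idle, Release, Req, Busy, Deny, Grant}.
Idle ∈ Sat(AF AG (idle → EX ¬idle)).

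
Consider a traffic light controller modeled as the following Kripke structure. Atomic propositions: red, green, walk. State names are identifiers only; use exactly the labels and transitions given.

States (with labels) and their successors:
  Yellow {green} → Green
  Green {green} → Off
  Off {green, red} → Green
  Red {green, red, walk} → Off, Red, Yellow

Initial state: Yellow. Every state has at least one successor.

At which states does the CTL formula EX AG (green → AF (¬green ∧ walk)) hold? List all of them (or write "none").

States satisfying AG (green → AF (¬green ∧ walk)): ∅.
States satisfying EX AG (green → AF (¬green ∧ walk)): ∅.

none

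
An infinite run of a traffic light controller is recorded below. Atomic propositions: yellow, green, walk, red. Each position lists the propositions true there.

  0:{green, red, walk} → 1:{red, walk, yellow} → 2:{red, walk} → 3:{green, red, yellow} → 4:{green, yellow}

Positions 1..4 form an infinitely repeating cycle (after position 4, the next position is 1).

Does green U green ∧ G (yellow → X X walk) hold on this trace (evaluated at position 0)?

Walking from position 0: green first holds at position 0, and green holds at every earlier position along the way, so green U green holds.
yellow → X X walk must hold at every position from 0 onward. It fails at position 1, so G (yellow → X X walk) is false.
Positions where yellow holds: 1, 3, 4.
Check X X walk at each: 1→fails, 3→ok, 4→ok.
At position 0: green U green is true; G (yellow → X X walk) is false; so green U green ∧ G (yellow → X X walk) is false.

Violated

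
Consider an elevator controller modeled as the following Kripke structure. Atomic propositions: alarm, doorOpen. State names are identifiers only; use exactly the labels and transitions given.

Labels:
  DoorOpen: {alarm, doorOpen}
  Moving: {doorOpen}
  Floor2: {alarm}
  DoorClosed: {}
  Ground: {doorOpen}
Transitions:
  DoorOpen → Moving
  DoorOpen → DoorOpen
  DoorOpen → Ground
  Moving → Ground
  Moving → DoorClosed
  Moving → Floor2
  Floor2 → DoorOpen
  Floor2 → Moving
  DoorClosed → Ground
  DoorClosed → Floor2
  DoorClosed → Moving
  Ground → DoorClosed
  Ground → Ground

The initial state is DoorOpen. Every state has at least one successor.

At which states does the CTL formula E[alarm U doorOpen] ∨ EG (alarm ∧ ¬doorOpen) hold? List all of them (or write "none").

States satisfying alarm: {DoorOpen, Floor2}.
States satisfying doorOpen: {DoorOpen, Moving, Ground}.
States satisfying E[alarm U doorOpen]: {DoorOpen, Moving, Floor2, Ground}.
States satisfying alarm ∧ ¬doorOpen: {Floor2}.
States satisfying EG (alarm ∧ ¬doorOpen): ∅.
States satisfying E[alarm U doorOpen] ∨ EG (alarm ∧ ¬doorOpen): {DoorOpen, Moving, Floor2, Ground}.

{DoorOpen, Moving, Floor2, Ground}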